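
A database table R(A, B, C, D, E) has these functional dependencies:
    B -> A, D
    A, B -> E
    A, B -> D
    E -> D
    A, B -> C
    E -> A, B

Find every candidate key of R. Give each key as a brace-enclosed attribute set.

{B} is a candidate key since {B}⁺ = {A, B, C, D, E} covers every attribute.
{E} is a candidate key since {E}⁺ = {A, B, C, D, E} covers every attribute.
Any other superkey properly contains one of these, so there are no further candidate keys.

{B}, {E}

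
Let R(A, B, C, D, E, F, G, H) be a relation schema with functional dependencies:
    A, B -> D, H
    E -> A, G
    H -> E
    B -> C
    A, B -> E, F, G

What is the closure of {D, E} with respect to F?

Start with {D, E}.
E -> A, G applies; add {A, G} → now {A, D, E, G}.
No further FD applies.

{A, D, E, G}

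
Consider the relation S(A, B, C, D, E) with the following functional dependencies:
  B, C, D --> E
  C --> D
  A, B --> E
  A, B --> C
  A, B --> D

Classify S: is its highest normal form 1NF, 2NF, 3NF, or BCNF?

Candidate key: {A, B}. Prime attributes: {A, B}.
B, C, D --> E breaks BCNF: {B, C, D}⁺ = {B, C, D, E}, so {B, C, D} is not a superkey.
B, C, D --> E has non-prime {E} on the right and a non-superkey on the left, so 3NF fails.
No proper subset of a key has a non-prime attribute in its closure, so there is no partial dependency; 2NF holds.

2NF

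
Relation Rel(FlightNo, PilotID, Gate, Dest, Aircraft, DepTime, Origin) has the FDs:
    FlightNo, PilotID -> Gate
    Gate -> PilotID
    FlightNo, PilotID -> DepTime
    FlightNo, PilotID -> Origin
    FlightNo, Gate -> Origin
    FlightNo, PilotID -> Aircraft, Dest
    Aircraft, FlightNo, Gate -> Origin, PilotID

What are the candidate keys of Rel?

Attributes never on any right-hand side: {FlightNo} — every candidate key must contain it.
{FlightNo, Gate} is a candidate key since {FlightNo, Gate}⁺ = {Aircraft, DepTime, Dest, FlightNo, Gate, Origin, PilotID} covers every attribute.
{FlightNo, PilotID} is a candidate key since {FlightNo, PilotID}⁺ = {Aircraft, DepTime, Dest, FlightNo, Gate, Origin, PilotID} covers every attribute.
Any other superkey properly contains one of these, so there are no further candidate keys.

{FlightNo, Gate}, {FlightNo, PilotID}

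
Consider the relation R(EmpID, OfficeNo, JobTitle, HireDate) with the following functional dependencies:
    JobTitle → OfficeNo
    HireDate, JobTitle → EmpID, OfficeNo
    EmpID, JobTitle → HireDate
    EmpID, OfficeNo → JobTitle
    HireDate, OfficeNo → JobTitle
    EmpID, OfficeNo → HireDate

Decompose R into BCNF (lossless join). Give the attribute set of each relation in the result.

{EmpID, HireDate, JobTitle}; {JobTitle, OfficeNo}

Candidate keys of the original relation: {EmpID, JobTitle}, {EmpID, OfficeNo}, {HireDate, JobTitle}, {HireDate, OfficeNo}.
Within {EmpID, HireDate, JobTitle, OfficeNo}: {JobTitle}⁺ ∩ {EmpID, HireDate, JobTitle, OfficeNo} = {JobTitle, OfficeNo}, not the whole set, so JobTitle → OfficeNo violates BCNF; decompose into {JobTitle, OfficeNo} and {EmpID, HireDate, JobTitle}.
{JobTitle, OfficeNo} has no BCNF violation.
{EmpID, HireDate, JobTitle} has no BCNF violation.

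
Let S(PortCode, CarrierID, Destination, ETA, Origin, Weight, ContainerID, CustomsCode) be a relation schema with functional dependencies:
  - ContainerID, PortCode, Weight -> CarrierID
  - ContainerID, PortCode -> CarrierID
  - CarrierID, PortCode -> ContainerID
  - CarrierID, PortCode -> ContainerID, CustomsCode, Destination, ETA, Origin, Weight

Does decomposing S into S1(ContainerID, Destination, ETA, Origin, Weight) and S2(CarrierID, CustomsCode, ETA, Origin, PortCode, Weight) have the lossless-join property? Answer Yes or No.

No

Common attributes: {ETA, Origin, Weight}; their closure is {ETA, Origin, Weight}.
Neither S1 nor S2 is contained in that closure, so the decomposition is lossy.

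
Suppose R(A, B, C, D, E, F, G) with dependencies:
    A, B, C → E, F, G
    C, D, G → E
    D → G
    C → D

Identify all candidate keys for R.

{A, B, C}

No FD produces {A, B, C}, so they must be in every candidate key.
{A, B, C}⁺ = {A, B, C, D, E, F, G} — all of the relation — so {A, B, C} is a candidate key.
No other minimal set has full closure, so this is the only candidate key.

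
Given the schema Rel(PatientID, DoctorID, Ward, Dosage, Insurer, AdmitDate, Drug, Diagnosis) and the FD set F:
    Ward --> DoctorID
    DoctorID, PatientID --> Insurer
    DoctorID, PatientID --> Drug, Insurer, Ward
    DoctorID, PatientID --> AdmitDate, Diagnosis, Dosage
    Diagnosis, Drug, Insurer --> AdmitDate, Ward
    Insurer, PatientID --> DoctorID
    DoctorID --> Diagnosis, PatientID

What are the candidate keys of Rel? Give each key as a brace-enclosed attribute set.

{DoctorID}⁺ = {AdmitDate, Diagnosis, DoctorID, Dosage, Drug, Insurer, PatientID, Ward} — all of the relation — so {DoctorID} is a candidate key.
{Ward}⁺ = {AdmitDate, Diagnosis, DoctorID, Dosage, Drug, Insurer, PatientID, Ward} — all of the relation — so {Ward} is a candidate key.
{Insurer, PatientID}⁺ = {AdmitDate, Diagnosis, DoctorID, Dosage, Drug, Insurer, PatientID, Ward} — all of the relation — so {Insurer, PatientID} is a candidate key.
{Diagnosis, Drug, Insurer}⁺ = {AdmitDate, Diagnosis, DoctorID, Dosage, Drug, Insurer, PatientID, Ward} — all of the relation — so {Diagnosis, Drug, Insurer} is a candidate key.
No proper subset of any of these is a key, and no other minimal superkey exists.

{Diagnosis, Drug, Insurer}, {DoctorID}, {Insurer, PatientID}, {Ward}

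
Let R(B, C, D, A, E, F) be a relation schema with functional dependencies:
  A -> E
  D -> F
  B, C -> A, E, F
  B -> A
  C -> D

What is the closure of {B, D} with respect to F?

{A, B, D, E, F}

Start with {B, D}.
D -> F applies; add {F} → now {B, D, F}.
B -> A applies; add {A} → now {A, B, D, F}.
A -> E applies; add {E} → now {A, B, D, E, F}.
No further FD applies.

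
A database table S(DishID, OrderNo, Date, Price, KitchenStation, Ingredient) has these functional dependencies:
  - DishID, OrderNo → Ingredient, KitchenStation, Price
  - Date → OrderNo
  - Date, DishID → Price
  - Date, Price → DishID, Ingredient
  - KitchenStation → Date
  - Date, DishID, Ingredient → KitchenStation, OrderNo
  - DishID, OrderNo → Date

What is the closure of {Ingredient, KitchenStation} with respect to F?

Start with {Ingredient, KitchenStation}.
KitchenStation → Date applies; add {Date} → now {Date, Ingredient, KitchenStation}.
Date → OrderNo applies; add {OrderNo} → now {Date, Ingredient, KitchenStation, OrderNo}.
No further FD applies.

{Date, Ingredient, KitchenStation, OrderNo}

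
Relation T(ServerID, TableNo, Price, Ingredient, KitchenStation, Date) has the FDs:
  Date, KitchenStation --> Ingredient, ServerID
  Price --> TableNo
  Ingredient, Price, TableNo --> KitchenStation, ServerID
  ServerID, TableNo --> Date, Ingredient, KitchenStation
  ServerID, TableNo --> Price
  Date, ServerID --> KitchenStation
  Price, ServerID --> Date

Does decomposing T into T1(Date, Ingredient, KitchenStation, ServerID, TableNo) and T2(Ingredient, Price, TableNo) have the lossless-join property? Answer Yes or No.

Common attributes: {Ingredient, TableNo}; their closure is {Ingredient, TableNo}.
The closure covers neither T1 nor T2 entirely; the join is not lossless.

No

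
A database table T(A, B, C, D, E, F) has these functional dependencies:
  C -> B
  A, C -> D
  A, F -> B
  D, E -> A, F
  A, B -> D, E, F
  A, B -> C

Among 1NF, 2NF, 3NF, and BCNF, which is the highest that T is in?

Candidate keys: {A, B}, {A, C}, {A, F}, {D, E}. Prime attributes: {A, B, C, D, E, F}.
C -> B breaks BCNF: {C}⁺ = {B, C}, so {C} is not a superkey.
Its right-hand attributes {B} are all prime, as are those of every other non-superkey FD — the relation is in 3NF.

3NF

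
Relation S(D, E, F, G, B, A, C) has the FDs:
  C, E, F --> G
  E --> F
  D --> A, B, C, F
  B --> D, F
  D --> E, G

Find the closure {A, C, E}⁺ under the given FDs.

{A, C, E, F, G}

Start with {A, C, E}.
E --> F applies; add {F} → now {A, C, E, F}.
C, E, F --> G applies; add {G} → now {A, C, E, F, G}.
No further FD applies.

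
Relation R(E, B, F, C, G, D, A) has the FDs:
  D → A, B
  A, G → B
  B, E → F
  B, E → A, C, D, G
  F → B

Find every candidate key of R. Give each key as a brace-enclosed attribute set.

{E} never appears on the right of any FD, so every key must include it.
{B, E}⁺ = {A, B, C, D, E, F, G}, which is every attribute, so {B, E} is a candidate key.
{D, E}⁺ = {A, B, C, D, E, F, G}, which is every attribute, so {D, E} is a candidate key.
{E, F}⁺ = {A, B, C, D, E, F, G}, which is every attribute, so {E, F} is a candidate key.
{A, E, G}⁺ = {A, B, C, D, E, F, G}, which is every attribute, so {A, E, G} is a candidate key.
No proper subset of any of these is a key, and no other minimal superkey exists.

{A, E, G}, {B, E}, {D, E}, {E, F}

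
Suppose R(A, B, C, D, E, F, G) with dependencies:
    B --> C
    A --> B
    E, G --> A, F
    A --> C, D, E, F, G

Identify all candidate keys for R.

{A}⁺ = {A, B, C, D, E, F, G} — all of the relation — so {A} is a candidate key.
{E, G}⁺ = {A, B, C, D, E, F, G} — all of the relation — so {E, G} is a candidate key.
These are minimal and exhaustive — every other superkey contains one of them.

{A}, {E, G}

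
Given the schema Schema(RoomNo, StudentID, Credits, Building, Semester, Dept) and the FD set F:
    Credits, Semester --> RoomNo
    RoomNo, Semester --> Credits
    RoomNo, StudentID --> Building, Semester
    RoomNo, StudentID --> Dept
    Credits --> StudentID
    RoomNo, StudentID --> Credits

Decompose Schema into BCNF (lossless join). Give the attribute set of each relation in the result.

{Building, Credits, Dept, RoomNo, Semester}; {Credits, StudentID}

Candidate keys of the original relation: {Credits, RoomNo}, {Credits, Semester}, {RoomNo, Semester}, {RoomNo, StudentID}.
Within {Building, Credits, Dept, RoomNo, Semester, StudentID}: {Credits}⁺ ∩ {Building, Credits, Dept, RoomNo, Semester, StudentID} = {Credits, StudentID}, not the whole set, so Credits --> StudentID violates BCNF; decompose into {Credits, StudentID} and {Building, Credits, Dept, RoomNo, Semester}.
{Credits, StudentID} is in BCNF.
{Building, Credits, Dept, RoomNo, Semester} is in BCNF.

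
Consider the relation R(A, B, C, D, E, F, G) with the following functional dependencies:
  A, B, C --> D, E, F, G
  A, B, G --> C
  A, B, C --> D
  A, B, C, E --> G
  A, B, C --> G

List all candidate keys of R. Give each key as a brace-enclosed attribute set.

Attributes never on any right-hand side: {A, B} — every candidate key must contain all of them.
{A, B, C}⁺ = {A, B, C, D, E, F, G}, which is every attribute, so {A, B, C} is a candidate key.
{A, B, G}⁺ = {A, B, C, D, E, F, G}, which is every attribute, so {A, B, G} is a candidate key.
No proper subset of any of these is a key, and no other minimal superkey exists.

{A, B, C}, {A, B, G}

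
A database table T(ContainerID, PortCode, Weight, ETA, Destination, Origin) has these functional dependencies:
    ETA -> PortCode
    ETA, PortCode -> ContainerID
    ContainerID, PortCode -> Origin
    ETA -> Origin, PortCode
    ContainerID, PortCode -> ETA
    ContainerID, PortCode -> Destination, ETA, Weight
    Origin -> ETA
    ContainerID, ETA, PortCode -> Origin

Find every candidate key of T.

{ETA} is a candidate key since {ETA}⁺ = {ContainerID, Destination, ETA, Origin, PortCode, Weight} covers every attribute.
{Origin} is a candidate key since {Origin}⁺ = {ContainerID, Destination, ETA, Origin, PortCode, Weight} covers every attribute.
{ContainerID, PortCode} is a candidate key since {ContainerID, PortCode}⁺ = {ContainerID, Destination, ETA, Origin, PortCode, Weight} covers every attribute.
These are minimal and exhaustive — every other superkey contains one of them.

{ContainerID, PortCode}, {ETA}, {Origin}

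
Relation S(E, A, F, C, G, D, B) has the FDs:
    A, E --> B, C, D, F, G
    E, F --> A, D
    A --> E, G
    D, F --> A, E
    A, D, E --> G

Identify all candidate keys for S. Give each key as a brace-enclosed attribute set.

Closure of {A} is {A, B, C, D, E, F, G}, the whole schema; {A} is a candidate key.
Closure of {D, F} is {A, B, C, D, E, F, G}, the whole schema; {D, F} is a candidate key.
Closure of {E, F} is {A, B, C, D, E, F, G}, the whole schema; {E, F} is a candidate key.
Any other superkey properly contains one of these, so there are no further candidate keys.

{A}, {D, F}, {E, F}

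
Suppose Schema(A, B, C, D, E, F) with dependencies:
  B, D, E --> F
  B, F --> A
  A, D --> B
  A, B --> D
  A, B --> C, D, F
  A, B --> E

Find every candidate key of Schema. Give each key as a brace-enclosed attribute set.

{A, B} is a candidate key since {A, B}⁺ = {A, B, C, D, E, F} covers every attribute.
{A, D} is a candidate key since {A, D}⁺ = {A, B, C, D, E, F} covers every attribute.
{B, F} is a candidate key since {B, F}⁺ = {A, B, C, D, E, F} covers every attribute.
{B, D, E} is a candidate key since {B, D, E}⁺ = {A, B, C, D, E, F} covers every attribute.
Any other superkey properly contains one of these, so there are no further candidate keys.

{A, B}, {A, D}, {B, D, E}, {B, F}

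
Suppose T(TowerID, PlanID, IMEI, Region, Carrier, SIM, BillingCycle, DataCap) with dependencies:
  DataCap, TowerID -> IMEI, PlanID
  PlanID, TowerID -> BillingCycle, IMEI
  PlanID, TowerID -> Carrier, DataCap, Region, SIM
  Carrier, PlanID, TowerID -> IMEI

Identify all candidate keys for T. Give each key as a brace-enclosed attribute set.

No FD produces {TowerID}, so it must be in every candidate key.
Closure of {DataCap, TowerID} is {BillingCycle, Carrier, DataCap, IMEI, PlanID, Region, SIM, TowerID}, the whole schema; {DataCap, TowerID} is a candidate key.
Closure of {PlanID, TowerID} is {BillingCycle, Carrier, DataCap, IMEI, PlanID, Region, SIM, TowerID}, the whole schema; {PlanID, TowerID} is a candidate key.
No proper subset of any of these is a key, and no other minimal superkey exists.

{DataCap, TowerID}, {PlanID, TowerID}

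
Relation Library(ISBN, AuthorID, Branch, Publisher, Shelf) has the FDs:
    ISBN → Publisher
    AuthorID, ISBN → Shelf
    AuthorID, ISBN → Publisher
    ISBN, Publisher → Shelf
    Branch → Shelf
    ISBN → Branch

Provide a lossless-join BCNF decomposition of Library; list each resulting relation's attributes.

Candidate key of the original relation: {AuthorID, ISBN}.
{AuthorID, Branch, ISBN, Publisher, Shelf}: {ISBN} determines {Branch, ISBN, Publisher, Shelf} here but is not a superkey — split on ISBN → Branch, Publisher, Shelf, giving {Branch, ISBN, Publisher, Shelf} and {AuthorID, ISBN}.
{Branch, ISBN, Publisher, Shelf}: {Branch} determines {Branch, Shelf} here but is not a superkey — split on Branch → Shelf, giving {Branch, Shelf} and {Branch, ISBN, Publisher}.
{Branch, Shelf} is in BCNF.
{Branch, ISBN, Publisher} is in BCNF.
{AuthorID, ISBN} is in BCNF.

{AuthorID, ISBN}; {Branch, ISBN, Publisher}; {Branch, Shelf}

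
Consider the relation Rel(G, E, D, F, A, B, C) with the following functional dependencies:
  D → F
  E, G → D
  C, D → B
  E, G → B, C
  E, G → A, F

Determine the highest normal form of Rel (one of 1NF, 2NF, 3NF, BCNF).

2NF

Candidate key: {E, G}. Prime attributes: {E, G}.
For D → F we have {D}⁺ = {D, F}; {D} is not a superkey, so BCNF fails.
Because {F} is non-prime and the left side of D → F is not a superkey, the relation is not in 3NF.
No proper subset of a key has a non-prime attribute in its closure, so there is no partial dependency; 2NF holds.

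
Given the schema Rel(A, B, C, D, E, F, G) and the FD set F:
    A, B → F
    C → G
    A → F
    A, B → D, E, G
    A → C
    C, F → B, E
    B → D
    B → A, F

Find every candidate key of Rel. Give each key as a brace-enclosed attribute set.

{A}⁺ = {A, B, C, D, E, F, G} — all of the relation — so {A} is a candidate key.
{B}⁺ = {A, B, C, D, E, F, G} — all of the relation — so {B} is a candidate key.
{C, F}⁺ = {A, B, C, D, E, F, G} — all of the relation — so {C, F} is a candidate key.
Any other superkey properly contains one of these, so there are no further candidate keys.

{A}, {B}, {C, F}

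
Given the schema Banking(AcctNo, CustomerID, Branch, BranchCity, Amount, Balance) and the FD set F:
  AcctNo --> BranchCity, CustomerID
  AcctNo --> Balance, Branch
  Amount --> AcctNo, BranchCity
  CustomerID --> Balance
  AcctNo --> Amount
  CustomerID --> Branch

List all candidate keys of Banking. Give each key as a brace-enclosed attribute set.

{AcctNo}⁺ = {AcctNo, Amount, Balance, Branch, BranchCity, CustomerID} — all of the relation — so {AcctNo} is a candidate key.
{Amount}⁺ = {AcctNo, Amount, Balance, Branch, BranchCity, CustomerID} — all of the relation — so {Amount} is a candidate key.
No proper subset of any of these is a key, and no other minimal superkey exists.

{AcctNo}, {Amount}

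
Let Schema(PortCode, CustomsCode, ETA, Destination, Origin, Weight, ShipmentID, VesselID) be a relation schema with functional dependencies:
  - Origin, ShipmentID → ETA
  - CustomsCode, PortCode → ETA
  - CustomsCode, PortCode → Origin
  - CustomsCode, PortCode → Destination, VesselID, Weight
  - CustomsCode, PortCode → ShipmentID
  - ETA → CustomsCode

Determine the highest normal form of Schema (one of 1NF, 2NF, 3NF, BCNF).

Candidate keys: {CustomsCode, PortCode}, {ETA, PortCode}, {Origin, PortCode, ShipmentID}. Prime attributes: {CustomsCode, ETA, Origin, PortCode, ShipmentID}.
For Origin, ShipmentID → ETA we have {Origin, ShipmentID}⁺ = {CustomsCode, ETA, Origin, ShipmentID}; {Origin, ShipmentID} is not a superkey, so BCNF fails.
But every attribute on its right side ({ETA}) is prime, and the same holds for every other non-superkey FD, so 3NF still holds.

3NF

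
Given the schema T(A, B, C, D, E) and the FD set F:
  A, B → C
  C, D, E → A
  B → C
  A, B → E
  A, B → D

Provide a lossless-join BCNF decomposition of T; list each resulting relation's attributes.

{A, C, D, E}; {B, C}; {B, D, E}

Candidate keys of the original relation: {A, B}, {B, D, E}.
Within {A, B, C, D, E}: {C, D, E}⁺ ∩ {A, B, C, D, E} = {A, C, D, E}, not the whole set, so C, D, E → A violates BCNF; decompose into {A, C, D, E} and {B, C, D, E}.
{A, C, D, E} has no BCNF violation.
Within {B, C, D, E}: {B}⁺ ∩ {B, C, D, E} = {B, C}, not the whole set, so B → C violates BCNF; decompose into {B, C} and {B, D, E}.
{B, C} has no BCNF violation.
{B, D, E} has no BCNF violation.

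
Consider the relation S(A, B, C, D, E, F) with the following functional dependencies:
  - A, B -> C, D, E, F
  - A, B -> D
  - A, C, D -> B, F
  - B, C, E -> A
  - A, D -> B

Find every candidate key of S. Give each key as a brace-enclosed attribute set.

{A, B}, {A, D}, {B, C, E}

{A, B} is a candidate key since {A, B}⁺ = {A, B, C, D, E, F} covers every attribute.
{A, D} is a candidate key since {A, D}⁺ = {A, B, C, D, E, F} covers every attribute.
{B, C, E} is a candidate key since {B, C, E}⁺ = {A, B, C, D, E, F} covers every attribute.
Any other superkey properly contains one of these, so there are no further candidate keys.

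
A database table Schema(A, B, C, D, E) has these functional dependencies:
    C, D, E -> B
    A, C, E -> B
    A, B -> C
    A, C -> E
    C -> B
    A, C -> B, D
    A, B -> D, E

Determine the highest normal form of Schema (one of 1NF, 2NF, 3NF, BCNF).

3NF

Candidate keys: {A, B}, {A, C}. Prime attributes: {A, B, C}.
C, D, E -> B breaks BCNF: {C, D, E}⁺ = {B, C, D, E}, so {C, D, E} is not a superkey.
Since {B} ⊆ prime attributes and every other non-superkey FD also has a prime right side, the schema is in 3NF.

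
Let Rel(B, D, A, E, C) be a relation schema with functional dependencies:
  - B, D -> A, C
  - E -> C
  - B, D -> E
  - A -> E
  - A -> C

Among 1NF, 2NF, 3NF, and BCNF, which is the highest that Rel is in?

Candidate key: {B, D}. Prime attributes: {B, D}.
For E -> C we have {E}⁺ = {C, E}; {E} is not a superkey, so BCNF fails.
E -> C determines the non-prime attribute {C} from a non-superkey — 3NF is violated.
No non-prime attribute depends on a proper subset of any candidate key, so 2NF holds.

2NF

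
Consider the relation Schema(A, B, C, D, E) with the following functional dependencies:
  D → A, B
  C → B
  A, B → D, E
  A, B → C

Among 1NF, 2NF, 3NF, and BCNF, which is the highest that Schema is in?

Candidate keys: {A, B}, {A, C}, {D}. Prime attributes: {A, B, C, D}.
C → B: {C}⁺ = {B, C}, which is not all of the attributes, so the left side is not a superkey — BCNF is violated.
Since {B} ⊆ prime attributes and every other non-superkey FD also has a prime right side, the schema is in 3NF.

3NF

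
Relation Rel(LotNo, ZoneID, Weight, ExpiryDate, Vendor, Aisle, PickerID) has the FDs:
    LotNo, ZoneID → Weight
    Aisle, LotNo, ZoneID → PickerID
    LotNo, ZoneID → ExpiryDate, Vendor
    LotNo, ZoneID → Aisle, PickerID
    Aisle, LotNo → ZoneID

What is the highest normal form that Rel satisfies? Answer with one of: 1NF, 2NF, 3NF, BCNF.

Candidate keys: {Aisle, LotNo}, {LotNo, ZoneID}. Prime attributes: {Aisle, LotNo, ZoneID}.
Every FD has a superkey on the left, so the relation is in BCNF.

BCNF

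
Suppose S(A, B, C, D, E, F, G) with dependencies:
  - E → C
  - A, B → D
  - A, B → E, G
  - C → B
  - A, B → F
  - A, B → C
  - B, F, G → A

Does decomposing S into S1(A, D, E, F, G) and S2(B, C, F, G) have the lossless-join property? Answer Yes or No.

The shared attributes are {F, G} and {F, G}⁺ = {F, G}.
The closure covers neither S1 nor S2 entirely; the join is not lossless.

No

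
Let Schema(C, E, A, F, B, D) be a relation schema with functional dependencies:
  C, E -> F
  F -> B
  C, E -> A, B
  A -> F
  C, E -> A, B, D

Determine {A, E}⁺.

{A, B, E, F}

Start with {A, E}.
A -> F applies; add {F} → now {A, E, F}.
F -> B applies; add {B} → now {A, B, E, F}.
No further FD applies.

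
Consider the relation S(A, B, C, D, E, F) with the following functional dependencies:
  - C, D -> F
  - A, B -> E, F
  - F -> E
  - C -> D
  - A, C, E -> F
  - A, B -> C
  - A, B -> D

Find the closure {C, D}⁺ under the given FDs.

Start with {C, D}.
C, D -> F applies; add {F} → now {C, D, F}.
F -> E applies; add {E} → now {C, D, E, F}.
No further FD applies.

{C, D, E, F}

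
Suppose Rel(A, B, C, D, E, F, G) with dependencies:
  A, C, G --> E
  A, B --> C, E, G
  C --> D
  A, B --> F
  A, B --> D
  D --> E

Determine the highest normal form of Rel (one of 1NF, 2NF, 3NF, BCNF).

2NF

Candidate key: {A, B}. Prime attributes: {A, B}.
For A, C, G --> E we have {A, C, G}⁺ = {A, C, D, E, G}; {A, C, G} is not a superkey, so BCNF fails.
A, C, G --> E has non-prime {E} on the right and a non-superkey on the left, so 3NF fails.
No proper subset of a key has a non-prime attribute in its closure, so there is no partial dependency; 2NF holds.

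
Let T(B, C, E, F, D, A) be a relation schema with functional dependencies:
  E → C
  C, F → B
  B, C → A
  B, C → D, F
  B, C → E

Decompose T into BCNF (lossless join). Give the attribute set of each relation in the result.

Candidate keys of the original relation: {B, C}, {B, E}, {C, F}, {E, F}.
Within {A, B, C, D, E, F}: {E}⁺ ∩ {A, B, C, D, E, F} = {C, E}, not the whole set, so E → C violates BCNF; decompose into {C, E} and {A, B, D, E, F}.
{C, E} has no BCNF violation.
{A, B, D, E, F} has no BCNF violation.

{A, B, D, E, F}; {C, E}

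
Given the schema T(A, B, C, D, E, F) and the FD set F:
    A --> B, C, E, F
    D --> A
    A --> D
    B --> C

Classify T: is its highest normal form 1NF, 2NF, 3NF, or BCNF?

Candidate keys: {A}, {D}. Prime attributes: {A, D}.
For B --> C we have {B}⁺ = {B, C}; {B} is not a superkey, so BCNF fails.
Because {C} is non-prime and the left side of B --> C is not a superkey, the relation is not in 3NF.
All keys have size 1, which rules out partial dependencies — 2NF is satisfied.

2NF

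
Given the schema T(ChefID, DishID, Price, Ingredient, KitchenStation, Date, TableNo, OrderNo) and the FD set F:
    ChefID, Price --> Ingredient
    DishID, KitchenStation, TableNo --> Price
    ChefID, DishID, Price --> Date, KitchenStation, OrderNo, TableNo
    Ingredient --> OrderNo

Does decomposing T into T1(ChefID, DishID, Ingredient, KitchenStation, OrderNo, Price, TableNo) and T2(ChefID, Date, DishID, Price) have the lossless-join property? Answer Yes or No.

Yes

Common attributes: {ChefID, DishID, Price}; their closure is {ChefID, Date, DishID, Ingredient, KitchenStation, OrderNo, Price, TableNo}.
This includes all of T1, so the common attributes are a superkey of T1 — the join is lossless.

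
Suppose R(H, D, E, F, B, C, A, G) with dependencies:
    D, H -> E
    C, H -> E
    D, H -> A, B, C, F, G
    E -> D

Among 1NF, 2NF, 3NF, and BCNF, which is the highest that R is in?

3NF

Candidate keys: {C, H}, {D, H}, {E, H}. Prime attributes: {C, D, E, H}.
For E -> D we have {E}⁺ = {D, E}; {E} is not a superkey, so BCNF fails.
Since {D} ⊆ prime attributes and every other non-superkey FD also has a prime right side, the schema is in 3NF.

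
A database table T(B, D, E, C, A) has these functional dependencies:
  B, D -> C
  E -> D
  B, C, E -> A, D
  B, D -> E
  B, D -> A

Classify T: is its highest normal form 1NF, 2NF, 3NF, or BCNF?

3NF

Candidate keys: {B, D}, {B, E}. Prime attributes: {B, D, E}.
E -> D: {E}⁺ = {D, E}, which is not all of the attributes, so the left side is not a superkey — BCNF is violated.
Since {D} ⊆ prime attributes and every other non-superkey FD also has a prime right side, the schema is in 3NF.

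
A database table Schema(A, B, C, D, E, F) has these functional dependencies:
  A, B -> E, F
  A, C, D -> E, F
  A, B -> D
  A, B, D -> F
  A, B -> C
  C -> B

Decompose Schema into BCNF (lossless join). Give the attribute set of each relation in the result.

Candidate keys of the original relation: {A, B}, {A, C}.
Within {A, B, C, D, E, F}: {C}⁺ ∩ {A, B, C, D, E, F} = {B, C}, not the whole set, so C -> B violates BCNF; decompose into {B, C} and {A, C, D, E, F}.
{B, C} has no BCNF violation.
{A, C, D, E, F} has no BCNF violation.

{A, C, D, E, F}; {B, C}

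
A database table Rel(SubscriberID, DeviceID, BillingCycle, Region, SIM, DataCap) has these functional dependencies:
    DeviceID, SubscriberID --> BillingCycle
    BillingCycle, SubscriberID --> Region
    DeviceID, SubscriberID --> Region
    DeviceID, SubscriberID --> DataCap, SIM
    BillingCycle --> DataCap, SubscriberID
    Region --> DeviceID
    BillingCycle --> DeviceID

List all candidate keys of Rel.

{BillingCycle}, {DeviceID, SubscriberID}, {Region, SubscriberID}

{BillingCycle}⁺ = {BillingCycle, DataCap, DeviceID, Region, SIM, SubscriberID}, which is every attribute, so {BillingCycle} is a candidate key.
{DeviceID, SubscriberID}⁺ = {BillingCycle, DataCap, DeviceID, Region, SIM, SubscriberID}, which is every attribute, so {DeviceID, SubscriberID} is a candidate key.
{Region, SubscriberID}⁺ = {BillingCycle, DataCap, DeviceID, Region, SIM, SubscriberID}, which is every attribute, so {Region, SubscriberID} is a candidate key.
These are minimal and exhaustive — every other superkey contains one of them.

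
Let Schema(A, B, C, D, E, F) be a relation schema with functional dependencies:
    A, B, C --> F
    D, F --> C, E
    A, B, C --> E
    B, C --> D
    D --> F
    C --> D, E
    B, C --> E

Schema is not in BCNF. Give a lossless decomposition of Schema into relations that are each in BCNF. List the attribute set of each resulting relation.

Candidate keys of the original relation: {A, B, C}, {A, B, D}.
{A, B, C, D, E, F}: {D, F} determines {C, D, E, F} here but is not a superkey — split on D, F --> C, E, giving {C, D, E, F} and {A, B, D, F}.
{C, D, E, F} is in BCNF.
{A, B, D, F}: {D} determines {D, F} here but is not a superkey — split on D --> F, giving {D, F} and {A, B, D}.
{D, F} is in BCNF.
{A, B, D} is in BCNF.

{A, B, D}; {C, D, E, F}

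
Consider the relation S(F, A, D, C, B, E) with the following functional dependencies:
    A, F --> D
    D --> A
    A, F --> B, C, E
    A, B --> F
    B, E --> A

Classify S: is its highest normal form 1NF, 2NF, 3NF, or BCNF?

3NF

Candidate keys: {A, B}, {A, F}, {B, D}, {B, E}, {D, F}. Prime attributes: {A, B, D, E, F}.
D --> A breaks BCNF: {D}⁺ = {A, D}, so {D} is not a superkey.
But every attribute on its right side ({A}) is prime, and the same holds for every other non-superkey FD, so 3NF still holds.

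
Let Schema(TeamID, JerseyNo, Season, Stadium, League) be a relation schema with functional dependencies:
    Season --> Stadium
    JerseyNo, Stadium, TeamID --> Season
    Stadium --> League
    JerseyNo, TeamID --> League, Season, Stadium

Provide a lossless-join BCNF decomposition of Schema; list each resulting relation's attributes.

{JerseyNo, Season, TeamID}; {League, Stadium}; {Season, Stadium}

Candidate key of the original relation: {JerseyNo, TeamID}.
In {JerseyNo, League, Season, Stadium, TeamID}, {Season} is not a superkey ({Season}⁺ restricted to this set is {League, Season, Stadium}), so split on Season --> League, Stadium into {League, Season, Stadium} and {JerseyNo, Season, TeamID}.
In {League, Season, Stadium}, {Stadium} is not a superkey ({Stadium}⁺ restricted to this set is {League, Stadium}), so split on Stadium --> League into {League, Stadium} and {Season, Stadium}.
{League, Stadium} is in BCNF.
{Season, Stadium} is in BCNF.
{JerseyNo, Season, TeamID} is in BCNF.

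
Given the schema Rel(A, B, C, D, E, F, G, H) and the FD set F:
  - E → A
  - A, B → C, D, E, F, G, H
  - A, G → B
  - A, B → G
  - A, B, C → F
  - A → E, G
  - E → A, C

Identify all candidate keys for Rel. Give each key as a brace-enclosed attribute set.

{A}, {E}

{A} is a candidate key since {A}⁺ = {A, B, C, D, E, F, G, H} covers every attribute.
{E} is a candidate key since {E}⁺ = {A, B, C, D, E, F, G, H} covers every attribute.
No proper subset of any of these is a key, and no other minimal superkey exists.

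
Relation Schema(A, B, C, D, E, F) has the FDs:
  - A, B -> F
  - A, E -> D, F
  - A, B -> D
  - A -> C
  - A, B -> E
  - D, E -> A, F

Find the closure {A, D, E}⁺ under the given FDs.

Start with {A, D, E}.
A, E -> D, F applies; add {F} → now {A, D, E, F}.
A -> C applies; add {C} → now {A, C, D, E, F}.
No further FD applies.

{A, C, D, E, F}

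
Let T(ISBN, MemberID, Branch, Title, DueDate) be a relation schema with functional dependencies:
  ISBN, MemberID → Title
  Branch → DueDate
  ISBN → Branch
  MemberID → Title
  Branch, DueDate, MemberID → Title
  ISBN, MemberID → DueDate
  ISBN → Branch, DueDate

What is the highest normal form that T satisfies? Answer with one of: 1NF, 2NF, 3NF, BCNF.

Candidate key: {ISBN, MemberID}. Prime attributes: {ISBN, MemberID}.
Branch → DueDate breaks BCNF: {Branch}⁺ = {Branch, DueDate}, so {Branch} is not a superkey.
Branch → DueDate has non-prime {DueDate} on the right and a non-superkey on the left, so 3NF fails.
The proper key subset {ISBN} of {ISBN, MemberID} determines non-prime {Branch, DueDate}, so the relation is not even in 2NF.

1NF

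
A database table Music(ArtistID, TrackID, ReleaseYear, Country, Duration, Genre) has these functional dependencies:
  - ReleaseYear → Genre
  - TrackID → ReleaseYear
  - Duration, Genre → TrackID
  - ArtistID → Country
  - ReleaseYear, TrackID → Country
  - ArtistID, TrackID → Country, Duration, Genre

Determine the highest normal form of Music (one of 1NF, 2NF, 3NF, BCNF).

Candidate keys: {ArtistID, Duration, Genre}, {ArtistID, Duration, ReleaseYear}, {ArtistID, TrackID}. Prime attributes: {ArtistID, Duration, Genre, ReleaseYear, TrackID}.
For ReleaseYear → Genre we have {ReleaseYear}⁺ = {Genre, ReleaseYear}; {ReleaseYear} is not a superkey, so BCNF fails.
ArtistID → Country determines the non-prime attribute {Country} from a non-superkey — 3NF is violated.
Since {ArtistID} ⊂ {ArtistID, TrackID} and {ArtistID}⁺ ⊇ {Country} with {Country} non-prime, there is a partial dependency; 2NF fails.

1NF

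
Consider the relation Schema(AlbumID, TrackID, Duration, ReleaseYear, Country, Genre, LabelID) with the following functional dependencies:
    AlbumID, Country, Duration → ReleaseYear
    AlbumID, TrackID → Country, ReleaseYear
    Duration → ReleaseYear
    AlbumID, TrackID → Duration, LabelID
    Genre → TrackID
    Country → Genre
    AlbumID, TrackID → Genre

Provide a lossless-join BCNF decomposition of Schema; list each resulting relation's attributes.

Candidate keys of the original relation: {AlbumID, Country}, {AlbumID, Genre}, {AlbumID, TrackID}.
{AlbumID, Country, Duration, Genre, LabelID, ReleaseYear, TrackID}: {Duration} determines {Duration, ReleaseYear} here but is not a superkey — split on Duration → ReleaseYear, giving {Duration, ReleaseYear} and {AlbumID, Country, Duration, Genre, LabelID, TrackID}.
{Duration, ReleaseYear}: every determinant is a superkey — BCNF.
{AlbumID, Country, Duration, Genre, LabelID, TrackID}: {Genre} determines {Genre, TrackID} here but is not a superkey — split on Genre → TrackID, giving {Genre, TrackID} and {AlbumID, Country, Duration, Genre, LabelID}.
{Genre, TrackID}: every determinant is a superkey — BCNF.
{AlbumID, Country, Duration, Genre, LabelID}: {Country} determines {Country, Genre} here but is not a superkey — split on Country → Genre, giving {Country, Genre} and {AlbumID, Country, Duration, LabelID}.
{Country, Genre}: every determinant is a superkey — BCNF.
{AlbumID, Country, Duration, LabelID}: every determinant is a superkey — BCNF.

{AlbumID, Country, Duration, LabelID}; {Country, Genre}; {Duration, ReleaseYear}; {Genre, TrackID}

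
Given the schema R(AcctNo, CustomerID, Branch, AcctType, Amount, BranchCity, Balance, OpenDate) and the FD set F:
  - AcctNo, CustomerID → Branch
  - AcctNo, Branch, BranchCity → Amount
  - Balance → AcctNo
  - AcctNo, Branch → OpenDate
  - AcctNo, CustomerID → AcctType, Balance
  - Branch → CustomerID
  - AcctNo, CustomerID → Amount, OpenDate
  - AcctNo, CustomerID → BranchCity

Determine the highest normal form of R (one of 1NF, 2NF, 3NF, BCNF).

Candidate keys: {AcctNo, Branch}, {AcctNo, CustomerID}, {Balance, Branch}, {Balance, CustomerID}. Prime attributes: {AcctNo, Balance, Branch, CustomerID}.
For Balance → AcctNo we have {Balance}⁺ = {AcctNo, Balance}; {Balance} is not a superkey, so BCNF fails.
But every attribute on its right side ({AcctNo}) is prime, and the same holds for every other non-superkey FD, so 3NF still holds.

3NF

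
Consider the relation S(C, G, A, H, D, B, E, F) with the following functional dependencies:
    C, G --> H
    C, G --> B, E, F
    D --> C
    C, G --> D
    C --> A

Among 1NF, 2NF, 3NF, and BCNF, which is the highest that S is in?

Candidate keys: {C, G}, {D, G}. Prime attributes: {C, D, G}.
For D --> C we have {D}⁺ = {A, C, D}; {D} is not a superkey, so BCNF fails.
C --> A has non-prime {A} on the right and a non-superkey on the left, so 3NF fails.
The proper key subset {C} of {C, G} determines non-prime {A}, so the relation is not even in 2NF.

1NF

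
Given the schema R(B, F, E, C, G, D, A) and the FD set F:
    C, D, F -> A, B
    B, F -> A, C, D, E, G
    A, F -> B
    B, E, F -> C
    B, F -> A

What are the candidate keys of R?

{F} never appears on the right of any FD, so every key must include it.
{A, F} is a candidate key since {A, F}⁺ = {A, B, C, D, E, F, G} covers every attribute.
{B, F} is a candidate key since {B, F}⁺ = {A, B, C, D, E, F, G} covers every attribute.
{C, D, F} is a candidate key since {C, D, F}⁺ = {A, B, C, D, E, F, G} covers every attribute.
Any other superkey properly contains one of these, so there are no further candidate keys.

{A, F}, {B, F}, {C, D, F}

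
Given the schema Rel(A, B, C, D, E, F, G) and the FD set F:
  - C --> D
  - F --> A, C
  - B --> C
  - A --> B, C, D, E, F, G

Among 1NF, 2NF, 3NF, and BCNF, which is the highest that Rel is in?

2NF

Candidate keys: {A}, {F}. Prime attributes: {A, F}.
C --> D breaks BCNF: {C}⁺ = {C, D}, so {C} is not a superkey.
C --> D has non-prime {D} on the right and a non-superkey on the left, so 3NF fails.
With only single-attribute keys there can be no partial dependency, so 2NF holds.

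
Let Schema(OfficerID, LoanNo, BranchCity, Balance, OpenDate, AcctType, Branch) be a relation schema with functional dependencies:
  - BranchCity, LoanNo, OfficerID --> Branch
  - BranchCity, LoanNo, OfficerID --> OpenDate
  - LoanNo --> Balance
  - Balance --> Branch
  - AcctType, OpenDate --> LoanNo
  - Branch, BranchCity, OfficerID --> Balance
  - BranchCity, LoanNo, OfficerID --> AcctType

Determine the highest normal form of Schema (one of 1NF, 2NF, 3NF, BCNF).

1NF

Candidate keys: {AcctType, BranchCity, OfficerID, OpenDate}, {BranchCity, LoanNo, OfficerID}. Prime attributes: {AcctType, BranchCity, LoanNo, OfficerID, OpenDate}.
LoanNo --> Balance breaks BCNF: {LoanNo}⁺ = {Balance, Branch, LoanNo}, so {LoanNo} is not a superkey.
LoanNo --> Balance has non-prime {Balance} on the right and a non-superkey on the left, so 3NF fails.
The proper key subset {LoanNo} of {BranchCity, LoanNo, OfficerID} determines non-prime {Balance, Branch}, so the relation is not even in 2NF.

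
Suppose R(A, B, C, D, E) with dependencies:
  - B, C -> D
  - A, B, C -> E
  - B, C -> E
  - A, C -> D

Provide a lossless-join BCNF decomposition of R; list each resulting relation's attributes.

{A, B, C}; {B, C, D, E}

Candidate key of the original relation: {A, B, C}.
In {A, B, C, D, E}, {B, C} is not a superkey ({B, C}⁺ restricted to this set is {B, C, D, E}), so split on B, C -> D, E into {B, C, D, E} and {A, B, C}.
{B, C, D, E} is in BCNF.
{A, B, C} is in BCNF.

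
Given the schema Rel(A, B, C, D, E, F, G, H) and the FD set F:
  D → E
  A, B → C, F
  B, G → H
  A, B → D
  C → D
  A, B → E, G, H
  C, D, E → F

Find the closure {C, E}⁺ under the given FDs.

{C, D, E, F}

Start with {C, E}.
C → D applies; add {D} → now {C, D, E}.
C, D, E → F applies; add {F} → now {C, D, E, F}.
No further FD applies.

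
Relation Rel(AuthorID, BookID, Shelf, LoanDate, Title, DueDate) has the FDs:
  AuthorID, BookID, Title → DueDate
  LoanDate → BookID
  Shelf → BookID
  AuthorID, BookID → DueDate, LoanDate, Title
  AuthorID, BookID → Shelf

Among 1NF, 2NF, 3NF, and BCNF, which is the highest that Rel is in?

Candidate keys: {AuthorID, BookID}, {AuthorID, LoanDate}, {AuthorID, Shelf}. Prime attributes: {AuthorID, BookID, LoanDate, Shelf}.
LoanDate → BookID breaks BCNF: {LoanDate}⁺ = {BookID, LoanDate}, so {LoanDate} is not a superkey.
But every attribute on its right side ({BookID}) is prime, and the same holds for every other non-superkey FD, so 3NF still holds.

3NF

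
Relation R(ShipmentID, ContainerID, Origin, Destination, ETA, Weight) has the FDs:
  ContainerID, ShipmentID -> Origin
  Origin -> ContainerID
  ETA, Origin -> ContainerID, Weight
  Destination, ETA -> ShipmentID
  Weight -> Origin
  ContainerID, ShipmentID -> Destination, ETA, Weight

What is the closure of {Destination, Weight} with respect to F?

{ContainerID, Destination, Origin, Weight}

Start with {Destination, Weight}.
Weight -> Origin applies; add {Origin} → now {Destination, Origin, Weight}.
Origin -> ContainerID applies; add {ContainerID} → now {ContainerID, Destination, Origin, Weight}.
No further FD applies.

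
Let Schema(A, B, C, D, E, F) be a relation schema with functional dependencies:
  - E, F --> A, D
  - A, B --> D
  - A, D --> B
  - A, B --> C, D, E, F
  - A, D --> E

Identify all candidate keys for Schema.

{A, B}, {A, D}, {E, F}

{A, B} is a candidate key since {A, B}⁺ = {A, B, C, D, E, F} covers every attribute.
{A, D} is a candidate key since {A, D}⁺ = {A, B, C, D, E, F} covers every attribute.
{E, F} is a candidate key since {E, F}⁺ = {A, B, C, D, E, F} covers every attribute.
These are minimal and exhaustive — every other superkey contains one of them.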